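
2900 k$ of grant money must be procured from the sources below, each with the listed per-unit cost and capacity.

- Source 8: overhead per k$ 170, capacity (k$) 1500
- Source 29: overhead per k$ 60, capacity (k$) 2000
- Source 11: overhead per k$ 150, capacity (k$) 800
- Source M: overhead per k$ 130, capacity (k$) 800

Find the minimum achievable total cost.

239000

Cheapest first:
Take 2000 from Source 29 at 60 ; need 900 more.
Source M (130): use full 800 ; 100 k$ to go.
Take 100 from Source 11 at 150 to finish.
Source 8: unused.
Cost = 2000×60 + 800×130 + 100×150 = 239000.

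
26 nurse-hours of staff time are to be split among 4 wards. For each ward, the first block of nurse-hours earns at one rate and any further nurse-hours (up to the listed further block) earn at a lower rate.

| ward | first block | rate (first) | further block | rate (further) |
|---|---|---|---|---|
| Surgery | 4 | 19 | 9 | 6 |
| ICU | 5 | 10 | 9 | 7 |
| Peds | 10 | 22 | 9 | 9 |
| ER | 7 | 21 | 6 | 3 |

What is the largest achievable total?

493

Treat each block as its own option and order by rate: Peds/tier1 22 > ER/tier1 21 > Surgery/tier1 19 > ICU/tier1 10 > Peds/tier2 9 > ICU/tier2 7 > Surgery/tier2 6 > ER/tier2 3.
Peds tier1 at 22: fill all 10 → 16 left.
ER tier1 at 21: fill all 7 → 9 left.
Surgery tier1 at 19: fill all 4 → 5 left.
ICU tier1 at 10: fill all 5 → 0 left.
Total = 22×10 + 21×7 + 19×4 + 10×5 = 493.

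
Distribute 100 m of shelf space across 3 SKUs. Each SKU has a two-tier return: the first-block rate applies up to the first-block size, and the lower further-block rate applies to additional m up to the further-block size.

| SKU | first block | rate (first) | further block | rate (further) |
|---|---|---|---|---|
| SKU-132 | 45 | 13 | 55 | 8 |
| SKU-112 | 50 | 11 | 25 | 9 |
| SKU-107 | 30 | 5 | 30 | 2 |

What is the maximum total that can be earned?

Rank every tier by rate: SKU-132/first 13 > SKU-112/first 11 > SKU-112/second 9 > SKU-132/second 8 > SKU-107/first 5 > SKU-107/second 2.
SKU-132 first at 13: fill all 45 → 55 left.
SKU-112 first at 11: fill all 50 → 5 left.
SKU-112/second: +5 of 25 at 9; pool empty.
Total = 13×45 + 11×50 + 9×5 = 1180.

1180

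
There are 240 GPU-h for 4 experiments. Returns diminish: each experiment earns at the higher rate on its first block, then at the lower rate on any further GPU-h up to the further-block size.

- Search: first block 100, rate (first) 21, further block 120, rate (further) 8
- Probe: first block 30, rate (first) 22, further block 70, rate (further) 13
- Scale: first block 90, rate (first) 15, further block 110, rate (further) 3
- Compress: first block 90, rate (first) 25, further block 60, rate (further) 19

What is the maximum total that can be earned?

5390

Treat each block as its own option and order by rate: Compress/first 25 > Probe/first 22 > Search/first 21 > Compress/second 19 > Scale/first 15 > Probe/second 13 > Search/second 8 > Scale/second 3.
Compress first at 25: fill all 90 → 150 left.
Fill Probe first block (30 at 22) → 120 left.
Search/first (21): +100 → 20 left.
Compress/second: +20 of 60 at 19; pool empty.
Total = 25×90 + 22×30 + 21×100 + 19×20 = 5390.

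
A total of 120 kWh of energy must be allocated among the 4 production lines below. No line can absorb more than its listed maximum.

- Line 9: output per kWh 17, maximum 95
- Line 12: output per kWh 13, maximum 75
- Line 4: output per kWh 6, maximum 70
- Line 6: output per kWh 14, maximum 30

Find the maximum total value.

Order the production lines by output per kWh: Line 9 17 > Line 6 14 > Line 12 13 > Line 4 6.
Line 9 takes 95 to reach its cap of 95 → 25 left.
Line 6: +25 (room for 30) → 25. Pool exhausted.
Total = 17×95 + 14×25 = 1965.

1965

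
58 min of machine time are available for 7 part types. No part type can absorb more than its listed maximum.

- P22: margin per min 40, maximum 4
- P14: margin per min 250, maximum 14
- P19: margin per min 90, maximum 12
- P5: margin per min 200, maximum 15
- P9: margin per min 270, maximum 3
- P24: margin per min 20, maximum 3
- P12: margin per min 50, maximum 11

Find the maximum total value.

Highest margin per min first: P9 270 > P14 250 > P5 200 > P19 90 > P12 50 > P22 40 > P24 20.
Give P9 3 to hit its cap of 3 ; 55 left.
Give P14 14 to hit its cap of 14 ; 41 left.
Give P5 15 to hit its cap of 15 ; 26 left.
Give P19 12 to hit its cap of 12 ; 14 left.
Give P12 11 to hit its cap of 11 ; 3 left.
P22 has room for 4 but only 3 remain, so it gets 3.
Total = 40×3 + 250×14 + 90×12 + 200×15 + 270×3 + 50×11 = 9060.

9060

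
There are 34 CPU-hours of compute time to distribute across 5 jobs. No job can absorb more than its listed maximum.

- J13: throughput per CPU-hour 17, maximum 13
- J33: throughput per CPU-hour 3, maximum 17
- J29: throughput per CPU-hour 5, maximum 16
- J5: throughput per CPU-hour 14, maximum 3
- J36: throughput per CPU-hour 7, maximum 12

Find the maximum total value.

377

Order the jobs by throughput per CPU-hour: J13 17 > J5 14 > J36 7 > J29 5 > J33 3.
J13: +13 to 13 (cap) ; 21 left.
J5 takes 3 to reach its cap of 3 ; 18 left.
J36 takes 12 to reach its cap of 12 ; 6 left.
J29 has room for 16 but only 6 remain, so it gets 6.
Total = 17×13 + 5×6 + 14×3 + 7×12 = 377.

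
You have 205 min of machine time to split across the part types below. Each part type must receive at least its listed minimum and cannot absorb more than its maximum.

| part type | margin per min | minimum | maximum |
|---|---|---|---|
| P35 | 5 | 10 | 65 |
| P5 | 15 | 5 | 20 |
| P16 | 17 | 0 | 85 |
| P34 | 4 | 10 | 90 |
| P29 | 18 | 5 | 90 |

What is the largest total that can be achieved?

Meeting every minimum uses 10+5+0+10+5 = 30 min, leaving 175.
Rank by margin per min: P29 18 > P16 17 > P5 15 > P35 5 > P34 4.
Give P29 85 more to hit its cap of 90 — 90 left.
P16 takes 85 more to reach its cap of 85 — 5 left.
P5: +5 (room for 15) → 10. Pool exhausted.
Total = 5×10 + 15×10 + 17×85 + 4×10 + 18×90 = 3305.

3305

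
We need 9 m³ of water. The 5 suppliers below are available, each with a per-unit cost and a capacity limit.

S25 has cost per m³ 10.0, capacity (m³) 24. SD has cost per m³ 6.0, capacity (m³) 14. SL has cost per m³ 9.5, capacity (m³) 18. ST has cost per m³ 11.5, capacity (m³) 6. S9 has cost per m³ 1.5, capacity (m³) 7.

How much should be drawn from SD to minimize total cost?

2

Fill from the cheapest supplier first.
S9 at 1.5: take all 7 m³ → 2 still needed.
SD at 6.0: take 2 of its 14 → requirement met.
SL, S25, ST: unused.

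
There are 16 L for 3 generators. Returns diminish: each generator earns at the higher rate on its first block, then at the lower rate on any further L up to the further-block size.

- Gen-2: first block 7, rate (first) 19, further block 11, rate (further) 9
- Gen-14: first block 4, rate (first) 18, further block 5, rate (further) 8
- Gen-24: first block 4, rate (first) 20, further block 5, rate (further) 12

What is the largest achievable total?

Treat each block as its own option and order by rate: Gen-24/tier1 20 > Gen-2/tier1 19 > Gen-14/tier1 18 > Gen-24/tier2 12 > Gen-2/tier2 9 > Gen-14/tier2 8.
Fill Gen-24 tier1 block (4 at 20) — 12 left.
Fill Gen-2 tier1 block (7 at 19) — 5 left.
Gen-14/tier1 (18): +4 — 1 left.
Gen-24/tier2: +1 of 5 at 12; pool empty.
Total = 20×4 + 19×7 + 18×4 + 12×1 = 297.

297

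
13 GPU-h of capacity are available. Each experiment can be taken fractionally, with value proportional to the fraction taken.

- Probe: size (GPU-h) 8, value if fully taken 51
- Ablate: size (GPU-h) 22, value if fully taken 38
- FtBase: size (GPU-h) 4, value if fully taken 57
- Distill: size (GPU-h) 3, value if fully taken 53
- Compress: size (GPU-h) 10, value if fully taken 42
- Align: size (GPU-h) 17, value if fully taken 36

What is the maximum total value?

148.25

Rank by value-to-size ratio: Distill 53/3≈17.7, FtBase 57/4≈14.2, Probe 51/8≈6.38, Compress 42/10≈4.2, Align 36/17≈2.12, Ablate 38/22≈1.73.
Take all of Distill (3 GPU-h, value 53) → 10 GPU-h left.
All 4 GPU-h of FtBase fit (value 57) → 6 remain.
Fill the last 6 GPU-h with part of Probe: 6/8 of it earns 38.25.
Total value = 148.25.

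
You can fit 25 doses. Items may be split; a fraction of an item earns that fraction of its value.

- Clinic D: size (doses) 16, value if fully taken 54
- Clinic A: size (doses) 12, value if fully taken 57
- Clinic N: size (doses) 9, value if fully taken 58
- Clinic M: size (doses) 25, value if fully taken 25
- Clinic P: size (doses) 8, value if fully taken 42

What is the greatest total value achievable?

Rank by value-to-size ratio: Clinic N 58/9≈6.44, Clinic P 42/8≈5.25, Clinic A 57/12≈4.75, Clinic D 54/16≈3.38, Clinic M 25/25≈1.
Clinic N: take in full, 9 doses for value 58 — 16 left.
Take all of Clinic P (8 doses, value 42) — 8 doses left.
Fill the last 8 doses with part of Clinic A: 8/12 of it earns 38.
Total value = 138.

138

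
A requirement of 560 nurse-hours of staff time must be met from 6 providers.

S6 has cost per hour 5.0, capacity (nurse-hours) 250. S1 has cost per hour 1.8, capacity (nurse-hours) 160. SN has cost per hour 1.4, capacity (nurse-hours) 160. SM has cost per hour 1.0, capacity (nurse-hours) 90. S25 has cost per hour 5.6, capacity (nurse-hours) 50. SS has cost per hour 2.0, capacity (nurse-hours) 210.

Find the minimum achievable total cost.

902

Cheapest first:
SM at 1.0: take all 90 nurse-hours — 470 still needed.
SN (1.4): use full 160 — 310 nurse-hours to go.
Take 160 from S1 at 1.8 — need 150 more.
SS at 2.0: take 150 of its 210 — requirement met.
S6, S25: unused.
Cost = 90×1.0 + 160×1.4 + 160×1.8 + 150×2.0 = 902.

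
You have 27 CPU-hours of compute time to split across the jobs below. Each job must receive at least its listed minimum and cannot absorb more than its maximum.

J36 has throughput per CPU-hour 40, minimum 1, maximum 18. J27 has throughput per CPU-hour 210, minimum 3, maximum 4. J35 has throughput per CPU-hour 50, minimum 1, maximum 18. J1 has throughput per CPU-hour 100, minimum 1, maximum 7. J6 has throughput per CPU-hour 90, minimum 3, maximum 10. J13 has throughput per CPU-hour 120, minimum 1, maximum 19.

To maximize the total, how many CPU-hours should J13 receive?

Meeting every minimum uses 1+3+1+1+3+1 = 10 CPU-hours, leaving 17.
Order the jobs by throughput per CPU-hour: J27 210 > J13 120 > J1 100 > J6 90 > J35 50 > J36 40.
Give J27 1 more to hit its cap of 4 ; 16 left.
Only 16 left; J13 takes them to reach 17.

17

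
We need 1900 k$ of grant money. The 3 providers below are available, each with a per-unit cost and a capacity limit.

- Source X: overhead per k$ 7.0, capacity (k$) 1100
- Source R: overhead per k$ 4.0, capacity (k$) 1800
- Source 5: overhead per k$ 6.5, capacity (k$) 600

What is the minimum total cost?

Cheapest first:
Take 1800 from Source R at 4.0 — need 100 more.
Source 5 at 6.5: take 100 of its 600 — requirement met.
Source X: unused.
Cost = 1800×4.0 + 100×6.5 = 7850.

7850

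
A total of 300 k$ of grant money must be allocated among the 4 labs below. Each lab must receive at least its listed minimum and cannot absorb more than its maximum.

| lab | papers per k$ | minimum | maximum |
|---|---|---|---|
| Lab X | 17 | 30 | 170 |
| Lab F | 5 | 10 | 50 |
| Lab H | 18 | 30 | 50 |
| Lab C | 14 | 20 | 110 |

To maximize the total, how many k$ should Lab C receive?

70

Meeting every minimum uses 30+10+30+20 = 90 k$, leaving 210.
Order the labs by papers per k$: Lab H 18 > Lab X 17 > Lab C 14 > Lab F 5.
Lab H takes 20 more to reach its cap of 50 — 190 left.
Give Lab X 140 more to hit its cap of 170 — 50 left.
Only 50 left; Lab C takes them to reach 70.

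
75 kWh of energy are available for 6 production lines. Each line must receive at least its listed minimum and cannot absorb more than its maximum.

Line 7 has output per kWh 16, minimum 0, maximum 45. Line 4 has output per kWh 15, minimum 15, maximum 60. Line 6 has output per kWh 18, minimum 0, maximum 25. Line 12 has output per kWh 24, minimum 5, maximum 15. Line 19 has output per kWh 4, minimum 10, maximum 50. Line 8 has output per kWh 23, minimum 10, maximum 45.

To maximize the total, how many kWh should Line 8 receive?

35

Meeting every minimum uses 0+15+0+5+10+10 = 40 kWh, leaving 35.
Rank by output per kWh: Line 12 24 > Line 8 23 > Line 6 18 > Line 7 16 > Line 4 15 > Line 19 4.
Give Line 12 10 more to hit its cap of 15 ; 25 left.
Line 8: +25 (room for 35) → 35. Pool exhausted.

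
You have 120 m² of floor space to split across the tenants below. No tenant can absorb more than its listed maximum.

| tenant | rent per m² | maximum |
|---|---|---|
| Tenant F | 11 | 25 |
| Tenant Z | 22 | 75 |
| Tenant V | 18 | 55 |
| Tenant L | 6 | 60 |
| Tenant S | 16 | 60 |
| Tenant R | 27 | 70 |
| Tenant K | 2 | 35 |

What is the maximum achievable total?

2990

Order the tenants by rent per m²: Tenant R 27 > Tenant Z 22 > Tenant V 18 > Tenant S 16 > Tenant F 11 > Tenant L 6 > Tenant K 2.
Give Tenant R 70 to hit its cap of 70 — 50 left.
Tenant Z has room for 75 but only 50 remain, so it gets 50.
Total = 22×50 + 27×70 = 2990.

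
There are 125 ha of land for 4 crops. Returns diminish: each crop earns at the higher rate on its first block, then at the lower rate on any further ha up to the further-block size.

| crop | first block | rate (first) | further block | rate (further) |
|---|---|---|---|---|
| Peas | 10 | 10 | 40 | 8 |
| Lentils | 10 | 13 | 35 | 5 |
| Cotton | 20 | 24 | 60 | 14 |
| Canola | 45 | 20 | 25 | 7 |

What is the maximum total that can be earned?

2220

Order all 8 blocks by rate: Cotton/tier1 24 > Canola/tier1 20 > Cotton/tier2 14 > Lentils/tier1 13 > Peas/tier1 10 > Peas/tier2 8 > Canola/tier2 7 > Lentils/tier2 5.
Cotton tier1 at 24: fill all 20 — 105 left.
Fill Canola tier1 block (45 at 20) — 60 left.
Cotton tier2 at 14: fill all 60 — 0 left.
Total = 24×20 + 20×45 + 14×60 = 2220.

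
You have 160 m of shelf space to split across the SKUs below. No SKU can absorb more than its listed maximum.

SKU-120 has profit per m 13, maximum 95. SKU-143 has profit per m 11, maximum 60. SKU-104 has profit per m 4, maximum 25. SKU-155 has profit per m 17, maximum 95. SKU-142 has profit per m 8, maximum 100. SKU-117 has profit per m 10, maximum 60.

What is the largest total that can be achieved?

2460

Rank by profit per m: SKU-155 17 > SKU-120 13 > SKU-143 11 > SKU-117 10 > SKU-142 8 > SKU-104 4.
Give SKU-155 95 to hit its cap of 95 — 65 left.
SKU-120 has room for 95 but only 65 remain, so it gets 65.
Total = 13×65 + 17×95 = 2460.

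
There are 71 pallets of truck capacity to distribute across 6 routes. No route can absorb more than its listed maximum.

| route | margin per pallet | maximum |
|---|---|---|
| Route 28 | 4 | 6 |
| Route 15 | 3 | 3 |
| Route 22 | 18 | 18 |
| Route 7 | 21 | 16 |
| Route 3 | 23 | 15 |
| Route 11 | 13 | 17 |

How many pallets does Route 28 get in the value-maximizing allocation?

5

Highest margin per pallet first: Route 3 23 > Route 7 21 > Route 22 18 > Route 11 13 > Route 28 4 > Route 15 3.
Route 3 takes 15 to reach its cap of 15 → 56 left.
Route 7 takes 16 to reach its cap of 16 → 40 left.
Route 22 takes 18 to reach its cap of 18 → 22 left.
Give Route 11 17 to hit its cap of 17 → 5 left.
Only 5 left; Route 28 takes them to reach 5.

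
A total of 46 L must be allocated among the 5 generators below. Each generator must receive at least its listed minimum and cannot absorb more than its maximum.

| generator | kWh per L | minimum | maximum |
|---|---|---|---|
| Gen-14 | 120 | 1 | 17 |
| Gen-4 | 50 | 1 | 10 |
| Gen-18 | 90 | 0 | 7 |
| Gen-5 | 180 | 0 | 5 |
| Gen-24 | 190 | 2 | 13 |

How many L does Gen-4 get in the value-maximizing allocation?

4

Meeting every minimum uses 1+1+0+0+2 = 4 L, leaving 42.
Rank by kWh per L: Gen-24 190 > Gen-5 180 > Gen-14 120 > Gen-18 90 > Gen-4 50.
Gen-24: +11 to 13 (cap) ; 31 left.
Gen-5 takes 5 more to reach its cap of 5 ; 26 left.
Give Gen-14 16 more to hit its cap of 17 ; 10 left.
Gen-18: +7 to 7 (cap) ; 3 left.
Only 3 left; Gen-4 takes them to reach 4.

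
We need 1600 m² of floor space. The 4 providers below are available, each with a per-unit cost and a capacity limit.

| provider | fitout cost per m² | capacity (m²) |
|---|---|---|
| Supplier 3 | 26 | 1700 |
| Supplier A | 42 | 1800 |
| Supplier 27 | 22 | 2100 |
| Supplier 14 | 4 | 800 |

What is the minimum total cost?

Use providers in increasing cost order.
Supplier 14 (4): use full 800 → 800 m² to go.
Take 800 from Supplier 27 at 22 to finish.
Supplier 3, Supplier A: unused.
Cost = 800×4 + 800×22 = 20800.

20800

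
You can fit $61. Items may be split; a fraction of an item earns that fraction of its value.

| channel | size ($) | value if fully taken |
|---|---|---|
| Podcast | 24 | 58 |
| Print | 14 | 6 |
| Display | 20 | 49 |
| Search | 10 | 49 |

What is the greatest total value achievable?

Sort by value density: Search 49/10≈4.9, Display 49/20≈2.45, Podcast 58/24≈2.42, Print 6/14≈0.429.
All 10 $ of Search fit (value 49) — 51 remain.
Take all of Display (20 $, value 49) — 31 $ left.
Podcast: take in full, 24 $ for value 58 — 7 left.
Only 7 $ remain; take 7/14 of Print for value 6×7/14 = 3.
Total value = 159.

159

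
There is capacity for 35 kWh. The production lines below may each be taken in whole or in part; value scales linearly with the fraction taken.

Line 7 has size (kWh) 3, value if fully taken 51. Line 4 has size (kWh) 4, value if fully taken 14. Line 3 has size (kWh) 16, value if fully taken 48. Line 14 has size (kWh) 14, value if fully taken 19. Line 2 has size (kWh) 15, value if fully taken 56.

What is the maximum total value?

Rank by value-to-size ratio: Line 7 51/3≈17, Line 2 56/15≈3.73, Line 4 14/4≈3.5, Line 3 48/16≈3, Line 14 19/14≈1.36.
All 3 kWh of Line 7 fit (value 51) — 32 remain.
Line 2: take in full, 15 kWh for value 56 — 17 left.
All 4 kWh of Line 4 fit (value 14) — 13 remain.
Fill the last 13 kWh with part of Line 3: 13/16 of it earns 39.
Total value = 160.

160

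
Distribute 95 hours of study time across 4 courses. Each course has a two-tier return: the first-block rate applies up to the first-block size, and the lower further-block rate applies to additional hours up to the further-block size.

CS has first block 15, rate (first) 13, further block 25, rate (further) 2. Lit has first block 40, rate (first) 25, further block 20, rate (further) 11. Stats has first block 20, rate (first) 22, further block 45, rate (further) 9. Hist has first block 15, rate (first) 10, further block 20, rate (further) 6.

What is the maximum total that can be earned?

Treat each block as its own option and order by rate: Lit/T1 25 > Stats/T1 22 > CS/T1 13 > Lit/T2 11 > Hist/T1 10 > Stats/T2 9 > Hist/T2 6 > CS/T2 2.
Lit T1 at 25: fill all 40 ; 55 left.
Stats/T1 (22): +20 ; 35 left.
CS/T1 (13): +15 ; 20 left.
Lit T2 at 11: fill all 20 ; 0 left.
Total = 25×40 + 22×20 + 13×15 + 11×20 = 1855.

1855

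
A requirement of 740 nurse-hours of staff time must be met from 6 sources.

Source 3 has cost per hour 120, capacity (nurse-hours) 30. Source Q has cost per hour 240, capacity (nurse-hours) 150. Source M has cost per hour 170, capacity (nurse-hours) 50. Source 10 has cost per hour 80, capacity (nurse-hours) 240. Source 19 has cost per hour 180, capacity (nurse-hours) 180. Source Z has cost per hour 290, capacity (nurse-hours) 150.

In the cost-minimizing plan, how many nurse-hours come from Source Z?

90

Use sources in increasing cost order.
Take 240 from Source 10 at 80 — need 500 more.
Source 3 (120): use full 30 — 470 nurse-hours to go.
Source M (170): use full 50 — 420 nurse-hours to go.
Source 19 (180): use full 180 — 240 nurse-hours to go.
Source Q (240): use full 150 — 90 nurse-hours to go.
Source Z (290): take the remaining 90 — done.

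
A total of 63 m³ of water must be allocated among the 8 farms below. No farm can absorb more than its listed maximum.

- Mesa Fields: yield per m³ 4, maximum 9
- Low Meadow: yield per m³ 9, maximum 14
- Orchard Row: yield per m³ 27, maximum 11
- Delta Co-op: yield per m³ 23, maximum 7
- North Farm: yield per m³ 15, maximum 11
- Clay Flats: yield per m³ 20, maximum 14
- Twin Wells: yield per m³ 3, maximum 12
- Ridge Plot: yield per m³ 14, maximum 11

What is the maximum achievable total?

1138

Rank by yield per m³: Orchard Row 27 > Delta Co-op 23 > Clay Flats 20 > North Farm 15 > Ridge Plot 14 > Low Meadow 9 > Mesa Fields 4 > Twin Wells 3.
Give Orchard Row 11 to hit its cap of 11 → 52 left.
Give Delta Co-op 7 to hit its cap of 7 → 45 left.
Clay Flats takes 14 to reach its cap of 14 → 31 left.
North Farm: +11 to 11 (cap) → 20 left.
Give Ridge Plot 11 to hit its cap of 11 → 9 left.
Only 9 left; Low Meadow takes them to reach 9.
Total = 9×9 + 27×11 + 23×7 + 15×11 + 20×14 + 14×11 = 1138.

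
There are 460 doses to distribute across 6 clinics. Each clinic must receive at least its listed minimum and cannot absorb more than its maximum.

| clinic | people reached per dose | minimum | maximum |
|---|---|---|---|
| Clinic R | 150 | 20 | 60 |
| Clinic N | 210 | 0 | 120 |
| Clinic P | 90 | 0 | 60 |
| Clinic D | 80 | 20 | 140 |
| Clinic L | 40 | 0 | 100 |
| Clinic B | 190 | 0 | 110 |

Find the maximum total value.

Meeting every minimum uses 20+0+0+20+0+0 = 40 doses, leaving 420.
Order the clinics by people reached per dose: Clinic N 210 > Clinic B 190 > Clinic R 150 > Clinic P 90 > Clinic D 80 > Clinic L 40.
Clinic N takes 120 more to reach its cap of 120 → 300 left.
Clinic B takes 110 more to reach its cap of 110 → 190 left.
Clinic R takes 40 more to reach its cap of 60 → 150 left.
Give Clinic P 60 more to hit its cap of 60 → 90 left.
Clinic D has room for 120 more but only 90 remain, so it gets 110.
Total = 150×60 + 210×120 + 90×60 + 80×110 + 190×110 = 69300.

69300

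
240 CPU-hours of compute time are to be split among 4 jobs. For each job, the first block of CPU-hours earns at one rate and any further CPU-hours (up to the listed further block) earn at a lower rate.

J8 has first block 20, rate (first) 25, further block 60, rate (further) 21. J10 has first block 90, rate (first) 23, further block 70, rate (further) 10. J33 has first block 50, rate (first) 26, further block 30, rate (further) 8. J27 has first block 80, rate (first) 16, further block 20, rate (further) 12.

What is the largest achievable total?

Order all 8 blocks by rate: J33/T1 26 > J8/T1 25 > J10/T1 23 > J8/T2 21 > J27/T1 16 > J27/T2 12 > J10/T2 10 > J33/T2 8.
Fill J33 T1 block (50 at 26) → 190 left.
J8/T1 (25): +20 → 170 left.
Fill J10 T1 block (90 at 23) → 80 left.
Fill J8 T2 block (60 at 21) → 20 left.
J27 T1 at 16: only 20 left, fill 20.
Total = 26×50 + 25×20 + 23×90 + 21×60 + 16×20 = 5450.

5450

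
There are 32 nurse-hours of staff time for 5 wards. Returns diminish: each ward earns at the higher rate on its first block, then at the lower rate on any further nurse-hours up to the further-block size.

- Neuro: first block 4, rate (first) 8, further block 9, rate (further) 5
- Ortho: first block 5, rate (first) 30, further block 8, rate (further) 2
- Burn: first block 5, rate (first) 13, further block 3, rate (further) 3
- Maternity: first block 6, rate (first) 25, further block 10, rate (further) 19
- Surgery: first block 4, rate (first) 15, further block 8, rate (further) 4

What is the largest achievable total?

631

Rank every tier by rate: Ortho/T1 30 > Maternity/T1 25 > Maternity/T2 19 > Surgery/T1 15 > Burn/T1 13 > Neuro/T1 8 > Neuro/T2 5 > Surgery/T2 4 > Burn/T2 3 > Ortho/T2 2.
Ortho T1 at 30: fill all 5 — 27 left.
Maternity T1 at 25: fill all 6 — 21 left.
Fill Maternity T2 block (10 at 19) — 11 left.
Fill Surgery T1 block (4 at 15) — 7 left.
Burn T1 at 13: fill all 5 — 2 left.
Neuro T1 at 8: only 2 left, fill 2.
Total = 30×5 + 25×6 + 19×10 + 15×4 + 13×5 + 8×2 = 631.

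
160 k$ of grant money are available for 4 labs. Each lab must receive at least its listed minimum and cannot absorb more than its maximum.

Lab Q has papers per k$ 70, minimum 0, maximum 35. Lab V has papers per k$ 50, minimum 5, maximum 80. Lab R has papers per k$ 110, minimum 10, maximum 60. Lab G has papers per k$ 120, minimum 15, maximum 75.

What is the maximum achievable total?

17250

Meeting every minimum uses 0+5+10+15 = 30 k$, leaving 130.
Highest papers per k$ first: Lab G 120 > Lab R 110 > Lab Q 70 > Lab V 50.
Lab G: +60 to 75 (cap) ; 70 left.
Lab R: +50 to 60 (cap) ; 20 left.
Only 20 left; Lab Q takes them to reach 20.
Total = 70×20 + 50×5 + 110×60 + 120×75 = 17250.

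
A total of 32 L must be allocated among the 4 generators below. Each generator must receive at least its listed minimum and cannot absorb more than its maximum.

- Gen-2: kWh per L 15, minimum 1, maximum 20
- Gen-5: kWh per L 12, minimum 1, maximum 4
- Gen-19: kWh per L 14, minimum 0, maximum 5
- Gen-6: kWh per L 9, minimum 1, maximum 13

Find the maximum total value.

445

Meeting every minimum uses 1+1+0+1 = 3 L, leaving 29.
Rank by kWh per L: Gen-2 15 > Gen-19 14 > Gen-5 12 > Gen-6 9.
Give Gen-2 19 more to hit its cap of 20 ; 10 left.
Give Gen-19 5 more to hit its cap of 5 ; 5 left.
Gen-5: +3 to 4 (cap) ; 2 left.
Gen-6: +2 (room for 12) → 3. Pool exhausted.
Total = 15×20 + 12×4 + 14×5 + 9×3 = 445.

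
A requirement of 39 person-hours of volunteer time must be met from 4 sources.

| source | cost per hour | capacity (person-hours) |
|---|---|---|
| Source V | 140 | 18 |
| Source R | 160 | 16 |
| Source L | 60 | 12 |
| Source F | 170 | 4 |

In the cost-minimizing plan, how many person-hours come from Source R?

9

Use sources in increasing cost order.
Take 12 from Source L at 60 → need 27 more.
Source V (140): use full 18 → 9 person-hours to go.
Source R (160): take the remaining 9 → done.
Source F: unused.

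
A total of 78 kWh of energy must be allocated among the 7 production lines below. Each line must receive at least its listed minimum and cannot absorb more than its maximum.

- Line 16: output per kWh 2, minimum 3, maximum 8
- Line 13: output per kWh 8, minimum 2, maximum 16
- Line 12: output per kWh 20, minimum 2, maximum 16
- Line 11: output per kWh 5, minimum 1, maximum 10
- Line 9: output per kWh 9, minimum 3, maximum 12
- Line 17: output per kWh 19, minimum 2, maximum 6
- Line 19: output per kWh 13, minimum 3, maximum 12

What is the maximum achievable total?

Meeting every minimum uses 3+2+2+1+3+2+3 = 16 kWh, leaving 62.
Highest output per kWh first: Line 12 20 > Line 17 19 > Line 19 13 > Line 9 9 > Line 13 8 > Line 11 5 > Line 16 2.
Line 12: +14 to 16 (cap) — 48 left.
Give Line 17 4 more to hit its cap of 6 — 44 left.
Give Line 19 9 more to hit its cap of 12 — 35 left.
Line 9: +9 to 12 (cap) — 26 left.
Line 13 takes 14 more to reach its cap of 16 — 12 left.
Give Line 11 9 more to hit its cap of 10 — 3 left.
Only 3 left; Line 16 takes them to reach 6.
Total = 2×6 + 8×16 + 20×16 + 5×10 + 9×12 + 19×6 + 13×12 = 888.

888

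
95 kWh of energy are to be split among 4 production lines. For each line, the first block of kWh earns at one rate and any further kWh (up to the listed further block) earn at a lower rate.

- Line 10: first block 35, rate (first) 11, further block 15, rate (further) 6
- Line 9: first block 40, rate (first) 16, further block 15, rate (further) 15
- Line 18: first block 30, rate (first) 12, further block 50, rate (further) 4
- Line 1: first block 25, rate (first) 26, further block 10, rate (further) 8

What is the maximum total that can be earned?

1695

Order all 8 blocks by rate: Line 1/tier1 26 > Line 9/tier1 16 > Line 9/tier2 15 > Line 18/tier1 12 > Line 10/tier1 11 > Line 1/tier2 8 > Line 10/tier2 6 > Line 18/tier2 4.
Fill Line 1 tier1 block (25 at 26) ; 70 left.
Line 9 tier1 at 16: fill all 40 ; 30 left.
Line 9/tier2 (15): +15 ; 15 left.
Line 18/tier1: +15 of 30 at 12; pool empty.
Total = 26×25 + 16×40 + 15×15 + 12×15 = 1695.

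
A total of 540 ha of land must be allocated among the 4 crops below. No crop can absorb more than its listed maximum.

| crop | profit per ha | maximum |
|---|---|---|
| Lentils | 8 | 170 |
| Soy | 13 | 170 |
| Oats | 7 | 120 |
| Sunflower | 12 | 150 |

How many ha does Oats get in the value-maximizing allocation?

Order the crops by profit per ha: Soy 13 > Sunflower 12 > Lentils 8 > Oats 7.
Soy: +170 to 170 (cap) → 370 left.
Sunflower: +150 to 150 (cap) → 220 left.
Lentils takes 170 to reach its cap of 170 → 50 left.
Oats: +50 (room for 120) → 50. Pool exhausted.

50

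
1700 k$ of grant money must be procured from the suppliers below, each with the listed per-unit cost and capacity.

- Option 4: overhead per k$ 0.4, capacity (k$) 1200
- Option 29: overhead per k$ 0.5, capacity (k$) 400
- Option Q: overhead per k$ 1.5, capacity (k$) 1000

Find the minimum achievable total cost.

Use suppliers in increasing cost order.
Take 1200 from Option 4 at 0.4 → need 500 more.
Take 400 from Option 29 at 0.5 → need 100 more.
Option Q at 1.5: take 100 of its 1000 → requirement met.
Cost = 1200×0.4 + 400×0.5 + 100×1.5 = 830.

830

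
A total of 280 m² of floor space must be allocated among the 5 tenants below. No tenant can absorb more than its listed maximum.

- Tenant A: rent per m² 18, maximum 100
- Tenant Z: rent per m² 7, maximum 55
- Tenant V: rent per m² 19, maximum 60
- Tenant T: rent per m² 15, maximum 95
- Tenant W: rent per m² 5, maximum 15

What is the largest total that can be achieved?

Order the tenants by rent per m²: Tenant V 19 > Tenant A 18 > Tenant T 15 > Tenant Z 7 > Tenant W 5.
Tenant V takes 60 to reach its cap of 60 — 220 left.
Tenant A takes 100 to reach its cap of 100 — 120 left.
Tenant T takes 95 to reach its cap of 95 — 25 left.
Tenant Z: +25 (room for 55) → 25. Pool exhausted.
Total = 18×100 + 7×25 + 19×60 + 15×95 = 4540.

4540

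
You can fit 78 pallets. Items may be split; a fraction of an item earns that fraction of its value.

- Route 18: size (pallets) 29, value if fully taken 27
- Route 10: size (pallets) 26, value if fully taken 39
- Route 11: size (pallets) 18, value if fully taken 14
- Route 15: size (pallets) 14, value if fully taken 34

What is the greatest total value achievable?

Sort by value density: Route 15 34/14≈2.43, Route 10 39/26≈1.5, Route 18 27/29≈0.931, Route 11 14/18≈0.778.
All 14 pallets of Route 15 fit (value 34) — 64 remain.
Take all of Route 10 (26 pallets, value 39) — 38 pallets left.
Route 18: take in full, 29 pallets for value 27 — 9 left.
9 pallets left: a 9/18 share of Route 11 gives 14×9/18 = 7.
Total value = 107.

107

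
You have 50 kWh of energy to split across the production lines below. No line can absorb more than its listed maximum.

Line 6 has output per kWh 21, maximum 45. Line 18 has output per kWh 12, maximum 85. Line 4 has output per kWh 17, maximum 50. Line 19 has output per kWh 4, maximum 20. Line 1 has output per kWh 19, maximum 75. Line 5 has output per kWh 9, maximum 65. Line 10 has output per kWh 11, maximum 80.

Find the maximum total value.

Order the production lines by output per kWh: Line 6 21 > Line 1 19 > Line 4 17 > Line 18 12 > Line 10 11 > Line 5 9 > Line 19 4.
Give Line 6 45 to hit its cap of 45 → 5 left.
Line 1: +5 (room for 75) → 5. Pool exhausted.
Total = 21×45 + 19×5 = 1040.

1040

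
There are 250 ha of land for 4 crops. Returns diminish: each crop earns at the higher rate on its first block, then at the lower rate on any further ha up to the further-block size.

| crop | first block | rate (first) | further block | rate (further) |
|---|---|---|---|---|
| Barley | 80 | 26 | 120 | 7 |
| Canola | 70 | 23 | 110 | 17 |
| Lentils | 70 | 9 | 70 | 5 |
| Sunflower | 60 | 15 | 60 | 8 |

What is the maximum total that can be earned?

Rank every tier by rate: Barley/T1 26 > Canola/T1 23 > Canola/T2 17 > Sunflower/T1 15 > Lentils/T1 9 > Sunflower/T2 8 > Barley/T2 7 > Lentils/T2 5.
Barley/T1 (26): +80 → 170 left.
Canola T1 at 23: fill all 70 → 100 left.
Canola/T2: +100 of 110 at 17; pool empty.
Total = 26×80 + 23×70 + 17×100 = 5390.

5390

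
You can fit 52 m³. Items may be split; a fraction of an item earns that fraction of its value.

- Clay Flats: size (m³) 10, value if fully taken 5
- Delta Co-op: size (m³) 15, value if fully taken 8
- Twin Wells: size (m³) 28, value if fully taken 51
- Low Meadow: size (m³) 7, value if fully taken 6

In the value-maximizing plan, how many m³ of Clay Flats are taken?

Sort by value density: Twin Wells 51/28≈1.82, Low Meadow 6/7≈0.857, Delta Co-op 8/15≈0.533, Clay Flats 5/10≈0.5.
All 28 m³ of Twin Wells fit (value 51) → 24 remain.
All 7 m³ of Low Meadow fit (value 6) → 17 remain.
All 15 m³ of Delta Co-op fit (value 8) → 2 remain.
Only 2 m³ remain; take 2/10 of Clay Flats for value 5×2/10 = 1.

2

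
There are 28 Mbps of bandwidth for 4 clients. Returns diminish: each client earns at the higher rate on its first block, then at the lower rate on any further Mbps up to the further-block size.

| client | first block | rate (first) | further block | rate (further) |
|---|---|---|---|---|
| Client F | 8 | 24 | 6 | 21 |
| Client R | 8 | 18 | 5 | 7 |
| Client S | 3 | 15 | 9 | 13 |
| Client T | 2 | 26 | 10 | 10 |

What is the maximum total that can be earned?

Order all 8 blocks by rate: Client T/T1 26 > Client F/T1 24 > Client F/T2 21 > Client R/T1 18 > Client S/T1 15 > Client S/T2 13 > Client T/T2 10 > Client R/T2 7.
Client T T1 at 26: fill all 2 — 26 left.
Fill Client F T1 block (8 at 24) — 18 left.
Client F/T2 (21): +6 — 12 left.
Client R/T1 (18): +8 — 4 left.
Client S/T1 (15): +3 — 1 left.
Client S/T2: +1 of 9 at 13; pool empty.
Total = 26×2 + 24×8 + 21×6 + 18×8 + 15×3 + 13×1 = 572.

572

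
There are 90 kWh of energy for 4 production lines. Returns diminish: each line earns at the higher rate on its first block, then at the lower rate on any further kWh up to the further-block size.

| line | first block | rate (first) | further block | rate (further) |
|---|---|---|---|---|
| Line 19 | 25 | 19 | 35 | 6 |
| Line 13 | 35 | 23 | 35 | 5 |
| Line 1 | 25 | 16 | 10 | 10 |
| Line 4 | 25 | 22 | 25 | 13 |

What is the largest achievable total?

Rank every tier by rate: Line 13/T1 23 > Line 4/T1 22 > Line 19/T1 19 > Line 1/T1 16 > Line 4/T2 13 > Line 1/T2 10 > Line 19/T2 6 > Line 13/T2 5.
Line 13 T1 at 23: fill all 35 → 55 left.
Line 4/T1 (22): +25 → 30 left.
Fill Line 19 T1 block (25 at 19) → 5 left.
5 remain; put them into Line 1 T1 at 16.
Total = 23×35 + 22×25 + 19×25 + 16×5 = 1910.

1910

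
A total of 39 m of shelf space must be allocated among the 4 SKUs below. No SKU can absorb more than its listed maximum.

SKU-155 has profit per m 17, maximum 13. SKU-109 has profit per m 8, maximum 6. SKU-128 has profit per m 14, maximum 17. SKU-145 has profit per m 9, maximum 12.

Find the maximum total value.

540

Order the SKUs by profit per m: SKU-155 17 > SKU-128 14 > SKU-145 9 > SKU-109 8.
SKU-155 takes 13 to reach its cap of 13 ; 26 left.
SKU-128 takes 17 to reach its cap of 17 ; 9 left.
Only 9 left; SKU-145 takes them to reach 9.
Total = 17×13 + 14×17 + 9×9 = 540.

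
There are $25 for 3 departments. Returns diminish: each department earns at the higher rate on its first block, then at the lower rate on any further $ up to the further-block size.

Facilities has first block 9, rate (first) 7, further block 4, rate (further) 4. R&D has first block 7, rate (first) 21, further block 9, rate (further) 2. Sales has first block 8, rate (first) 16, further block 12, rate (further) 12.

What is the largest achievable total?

Rank every tier by rate: R&D/T1 21 > Sales/T1 16 > Sales/T2 12 > Facilities/T1 7 > Facilities/T2 4 > R&D/T2 2.
R&D T1 at 21: fill all 7 — 18 left.
Fill Sales T1 block (8 at 16) — 10 left.
Sales T2 at 12: only 10 left, fill 10.
Total = 21×7 + 16×8 + 12×10 = 395.

395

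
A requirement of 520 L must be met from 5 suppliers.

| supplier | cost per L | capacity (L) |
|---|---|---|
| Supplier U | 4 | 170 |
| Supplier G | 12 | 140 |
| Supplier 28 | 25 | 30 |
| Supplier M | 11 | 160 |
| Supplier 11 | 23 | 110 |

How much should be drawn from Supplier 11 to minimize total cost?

Fill from the cheapest supplier first.
Take 170 from Supplier U at 4 → need 350 more.
Supplier M (11): use full 160 → 190 L to go.
Supplier G (12): use full 140 → 50 L to go.
Supplier 11 (23): take the remaining 50 → done.
Supplier 28: unused.

50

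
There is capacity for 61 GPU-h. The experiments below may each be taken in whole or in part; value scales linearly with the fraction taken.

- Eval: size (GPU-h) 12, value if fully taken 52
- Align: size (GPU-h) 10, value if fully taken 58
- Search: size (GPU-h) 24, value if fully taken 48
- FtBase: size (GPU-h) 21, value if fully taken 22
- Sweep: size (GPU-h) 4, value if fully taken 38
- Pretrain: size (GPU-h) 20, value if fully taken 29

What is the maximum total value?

Rank by value-to-size ratio: Sweep 38/4≈9.5, Align 58/10≈5.8, Eval 52/12≈4.33, Search 48/24≈2, Pretrain 29/20≈1.45, FtBase 22/21≈1.05.
All 4 GPU-h of Sweep fit (value 38) → 57 remain.
All 10 GPU-h of Align fit (value 58) → 47 remain.
Eval: take in full, 12 GPU-h for value 52 → 35 left.
Take all of Search (24 GPU-h, value 48) → 11 GPU-h left.
Fill the last 11 GPU-h with part of Pretrain: 11/20 of it earns 15.95.
Total value = 211.95.

211.95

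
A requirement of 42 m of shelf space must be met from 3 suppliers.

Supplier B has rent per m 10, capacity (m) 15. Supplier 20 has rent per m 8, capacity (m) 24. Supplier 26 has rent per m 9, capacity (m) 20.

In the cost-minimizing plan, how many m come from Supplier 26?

18

Fill from the cheapest supplier first.
Take 24 from Supplier 20 at 8 → need 18 more.
Supplier 26 at 9: take 18 of its 20 → requirement met.
Supplier B: unused.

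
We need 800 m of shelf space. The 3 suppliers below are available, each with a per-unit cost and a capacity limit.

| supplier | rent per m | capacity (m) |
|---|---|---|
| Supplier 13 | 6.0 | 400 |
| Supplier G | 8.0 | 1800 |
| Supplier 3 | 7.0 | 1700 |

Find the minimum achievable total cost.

Fill from the cheapest supplier first.
Supplier 13 (6.0): use full 400 ; 400 m to go.
Supplier 3 (7.0): take the remaining 400 ; done.
Supplier G: unused.
Cost = 400×6.0 + 400×7.0 = 5200.

5200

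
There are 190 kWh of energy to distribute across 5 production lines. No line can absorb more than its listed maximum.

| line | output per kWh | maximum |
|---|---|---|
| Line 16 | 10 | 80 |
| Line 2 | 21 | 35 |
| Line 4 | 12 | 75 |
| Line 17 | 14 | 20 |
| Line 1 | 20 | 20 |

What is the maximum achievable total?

2715

Order the production lines by output per kWh: Line 2 21 > Line 1 20 > Line 17 14 > Line 4 12 > Line 16 10.
Give Line 2 35 to hit its cap of 35 → 155 left.
Line 1: +20 to 20 (cap) → 135 left.
Line 17 takes 20 to reach its cap of 20 → 115 left.
Give Line 4 75 to hit its cap of 75 → 40 left.
Line 16 has room for 80 but only 40 remain, so it gets 40.
Total = 10×40 + 21×35 + 12×75 + 14×20 + 20×20 = 2715.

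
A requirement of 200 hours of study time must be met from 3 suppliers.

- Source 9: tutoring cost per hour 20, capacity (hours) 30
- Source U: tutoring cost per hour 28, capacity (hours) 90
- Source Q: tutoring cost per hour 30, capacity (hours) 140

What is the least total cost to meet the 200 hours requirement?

5520

Cheapest first:
Source 9 at 20: take all 30 hours → 170 still needed.
Source U (28): use full 90 → 80 hours to go.
Take 80 from Source Q at 30 to finish.
Cost = 30×20 + 90×28 + 80×30 = 5520.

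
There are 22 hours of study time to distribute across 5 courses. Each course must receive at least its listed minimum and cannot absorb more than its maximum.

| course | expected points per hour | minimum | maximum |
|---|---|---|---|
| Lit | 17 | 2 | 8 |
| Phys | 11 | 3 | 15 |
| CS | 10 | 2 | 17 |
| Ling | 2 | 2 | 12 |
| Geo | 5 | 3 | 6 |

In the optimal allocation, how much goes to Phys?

Meeting every minimum uses 2+3+2+2+3 = 12 hours, leaving 10.
Highest expected points per hour first: Lit 17 > Phys 11 > CS 10 > Geo 5 > Ling 2.
Lit: +6 to 8 (cap) — 4 left.
Phys has room for 12 more but only 4 remain, so it gets 7.

7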